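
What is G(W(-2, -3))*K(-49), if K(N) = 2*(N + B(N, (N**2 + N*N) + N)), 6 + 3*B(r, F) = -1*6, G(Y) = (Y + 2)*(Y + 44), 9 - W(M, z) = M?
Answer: -75790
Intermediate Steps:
W(M, z) = 9 - M
G(Y) = (2 + Y)*(44 + Y)
B(r, F) = -4 (B(r, F) = -2 + (-1*6)/3 = -2 + (1/3)*(-6) = -2 - 2 = -4)
K(N) = -8 + 2*N (K(N) = 2*(N - 4) = 2*(-4 + N) = -8 + 2*N)
G(W(-2, -3))*K(-49) = (88 + (9 - 1*(-2))**2 + 46*(9 - 1*(-2)))*(-8 + 2*(-49)) = (88 + (9 + 2)**2 + 46*(9 + 2))*(-8 - 98) = (88 + 11**2 + 46*11)*(-106) = (88 + 121 + 506)*(-106) = 715*(-106) = -75790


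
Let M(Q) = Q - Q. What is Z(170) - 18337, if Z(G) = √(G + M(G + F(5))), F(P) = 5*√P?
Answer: -18337 + √170 ≈ -18324.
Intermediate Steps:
M(Q) = 0
Z(G) = √G (Z(G) = √(G + 0) = √G)
Z(170) - 18337 = √170 - 18337 = -18337 + √170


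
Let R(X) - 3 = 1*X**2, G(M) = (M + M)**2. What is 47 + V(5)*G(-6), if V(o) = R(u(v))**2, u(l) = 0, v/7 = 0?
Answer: 1343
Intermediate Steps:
G(M) = 4*M**2 (G(M) = (2*M)**2 = 4*M**2)
v = 0 (v = 7*0 = 0)
R(X) = 3 + X**2 (R(X) = 3 + 1*X**2 = 3 + X**2)
V(o) = 9 (V(o) = (3 + 0**2)**2 = (3 + 0)**2 = 3**2 = 9)
47 + V(5)*G(-6) = 47 + 9*(4*(-6)**2) = 47 + 9*(4*36) = 47 + 9*144 = 47 + 1296 = 1343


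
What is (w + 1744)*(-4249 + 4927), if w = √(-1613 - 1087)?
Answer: 1182432 + 20340*I*√3 ≈ 1.1824e+6 + 35230.0*I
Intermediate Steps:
w = 30*I*√3 (w = √(-2700) = 30*I*√3 ≈ 51.962*I)
(w + 1744)*(-4249 + 4927) = (30*I*√3 + 1744)*(-4249 + 4927) = (1744 + 30*I*√3)*678 = 1182432 + 20340*I*√3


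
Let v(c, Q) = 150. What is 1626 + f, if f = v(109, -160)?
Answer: 1776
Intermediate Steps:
f = 150
1626 + f = 1626 + 150 = 1776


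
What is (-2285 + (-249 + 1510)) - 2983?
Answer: -4007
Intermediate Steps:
(-2285 + (-249 + 1510)) - 2983 = (-2285 + 1261) - 2983 = -1024 - 2983 = -4007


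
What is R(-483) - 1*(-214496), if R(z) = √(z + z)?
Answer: 214496 + I*√966 ≈ 2.145e+5 + 31.081*I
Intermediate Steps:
R(z) = √2*√z (R(z) = √(2*z) = √2*√z)
R(-483) - 1*(-214496) = √2*√(-483) - 1*(-214496) = √2*(I*√483) + 214496 = I*√966 + 214496 = 214496 + I*√966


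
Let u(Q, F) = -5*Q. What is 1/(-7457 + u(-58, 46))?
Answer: -1/7167 ≈ -0.00013953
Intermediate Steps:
1/(-7457 + u(-58, 46)) = 1/(-7457 - 5*(-58)) = 1/(-7457 + 290) = 1/(-7167) = -1/7167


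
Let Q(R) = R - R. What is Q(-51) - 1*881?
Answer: -881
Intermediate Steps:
Q(R) = 0
Q(-51) - 1*881 = 0 - 1*881 = 0 - 881 = -881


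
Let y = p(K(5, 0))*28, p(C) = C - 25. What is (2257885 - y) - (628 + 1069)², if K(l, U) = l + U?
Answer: -621364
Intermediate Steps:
K(l, U) = U + l
p(C) = -25 + C
y = -560 (y = (-25 + (0 + 5))*28 = (-25 + 5)*28 = -20*28 = -560)
(2257885 - y) - (628 + 1069)² = (2257885 - 1*(-560)) - (628 + 1069)² = (2257885 + 560) - 1*1697² = 2258445 - 1*2879809 = 2258445 - 2879809 = -621364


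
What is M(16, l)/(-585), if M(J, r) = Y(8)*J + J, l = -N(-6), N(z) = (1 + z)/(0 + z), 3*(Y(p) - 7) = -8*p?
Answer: 128/351 ≈ 0.36467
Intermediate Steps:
Y(p) = 7 - 8*p/3 (Y(p) = 7 + (-8*p)/3 = 7 - 8*p/3)
N(z) = (1 + z)/z
l = -5/6 (l = -(1 - 6)/(-6) = -(-1)*(-5)/6 = -1*5/6 = -5/6 ≈ -0.83333)
M(J, r) = -40*J/3 (M(J, r) = (7 - 8/3*8)*J + J = (7 - 64/3)*J + J = -43*J/3 + J = -40*J/3)
M(16, l)/(-585) = -40/3*16/(-585) = -640/3*(-1/585) = 128/351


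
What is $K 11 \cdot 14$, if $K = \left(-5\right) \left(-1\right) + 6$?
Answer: $1694$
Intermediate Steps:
$K = 11$ ($K = 5 + 6 = 11$)
$K 11 \cdot 14 = 11 \cdot 11 \cdot 14 = 121 \cdot 14 = 1694$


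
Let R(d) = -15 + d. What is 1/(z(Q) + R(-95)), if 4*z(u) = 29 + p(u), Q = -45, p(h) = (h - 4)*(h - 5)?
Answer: 4/2039 ≈ 0.0019617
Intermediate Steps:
p(h) = (-5 + h)*(-4 + h) (p(h) = (-4 + h)*(-5 + h) = (-5 + h)*(-4 + h))
z(u) = 49/4 - 9*u/4 + u²/4 (z(u) = (29 + (20 + u² - 9*u))/4 = (49 + u² - 9*u)/4 = 49/4 - 9*u/4 + u²/4)
1/(z(Q) + R(-95)) = 1/((49/4 - 9/4*(-45) + (¼)*(-45)²) + (-15 - 95)) = 1/((49/4 + 405/4 + (¼)*2025) - 110) = 1/((49/4 + 405/4 + 2025/4) - 110) = 1/(2479/4 - 110) = 1/(2039/4) = 4/2039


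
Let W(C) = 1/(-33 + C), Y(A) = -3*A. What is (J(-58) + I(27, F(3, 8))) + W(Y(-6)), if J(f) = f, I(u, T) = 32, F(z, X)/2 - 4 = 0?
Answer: -391/15 ≈ -26.067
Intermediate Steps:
F(z, X) = 8 (F(z, X) = 8 + 2*0 = 8 + 0 = 8)
(J(-58) + I(27, F(3, 8))) + W(Y(-6)) = (-58 + 32) + 1/(-33 - 3*(-6)) = -26 + 1/(-33 + 18) = -26 + 1/(-15) = -26 - 1/15 = -391/15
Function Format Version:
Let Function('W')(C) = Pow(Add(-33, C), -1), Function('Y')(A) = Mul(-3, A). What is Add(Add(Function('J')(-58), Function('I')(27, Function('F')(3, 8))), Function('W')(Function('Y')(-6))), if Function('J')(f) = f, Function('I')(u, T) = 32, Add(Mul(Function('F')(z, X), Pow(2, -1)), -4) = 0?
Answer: Rational(-391, 15) ≈ -26.067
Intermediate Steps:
Function('F')(z, X) = 8 (Function('F')(z, X) = Add(8, Mul(2, 0)) = Add(8, 0) = 8)
Add(Add(Function('J')(-58), Function('I')(27, Function('F')(3, 8))), Function('W')(Function('Y')(-6))) = Add(Add(-58, 32), Pow(Add(-33, Mul(-3, -6)), -1)) = Add(-26, Pow(Add(-33, 18), -1)) = Add(-26, Pow(-15, -1)) = Add(-26, Rational(-1, 15)) = Rational(-391, 15)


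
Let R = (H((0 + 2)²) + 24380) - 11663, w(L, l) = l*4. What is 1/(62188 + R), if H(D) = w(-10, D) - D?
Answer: 1/74917 ≈ 1.3348e-5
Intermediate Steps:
w(L, l) = 4*l
H(D) = 3*D (H(D) = 4*D - D = 3*D)
R = 12729 (R = (3*(0 + 2)² + 24380) - 11663 = (3*2² + 24380) - 11663 = (3*4 + 24380) - 11663 = (12 + 24380) - 11663 = 24392 - 11663 = 12729)
1/(62188 + R) = 1/(62188 + 12729) = 1/74917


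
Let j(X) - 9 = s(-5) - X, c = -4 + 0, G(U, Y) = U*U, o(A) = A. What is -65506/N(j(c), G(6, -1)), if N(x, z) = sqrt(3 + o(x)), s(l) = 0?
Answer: -32753/2 ≈ -16377.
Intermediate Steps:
G(U, Y) = U**2
c = -4
j(X) = 9 - X (j(X) = 9 + (0 - X) = 9 - X)
N(x, z) = sqrt(3 + x)
-65506/N(j(c), G(6, -1)) = -65506/sqrt(3 + (9 - 1*(-4))) = -65506/sqrt(3 + (9 + 4)) = -65506/sqrt(3 + 13) = -65506/(sqrt(16)) = -65506/4 = -65506*1/4 = -32753/2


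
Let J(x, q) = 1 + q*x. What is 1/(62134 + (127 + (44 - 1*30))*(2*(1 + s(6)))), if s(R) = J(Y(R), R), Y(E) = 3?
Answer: 1/67774 ≈ 1.4755e-5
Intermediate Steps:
s(R) = 1 + 3*R (s(R) = 1 + R*3 = 1 + 3*R)
1/(62134 + (127 + (44 - 1*30))*(2*(1 + s(6)))) = 1/(62134 + (127 + (44 - 1*30))*(2*(1 + (1 + 3*6)))) = 1/(62134 + (127 + (44 - 30))*(2*(1 + (1 + 18)))) = 1/(62134 + (127 + 14)*(2*(1 + 19))) = 1/(62134 + 141*(2*20)) = 1/(62134 + 141*40) = 1/(62134 + 5640) = 1/67774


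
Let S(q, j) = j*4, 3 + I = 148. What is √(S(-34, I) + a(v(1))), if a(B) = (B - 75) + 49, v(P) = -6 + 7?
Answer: √555 ≈ 23.558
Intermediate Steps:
I = 145 (I = -3 + 148 = 145)
S(q, j) = 4*j
v(P) = 1
a(B) = -26 + B (a(B) = (-75 + B) + 49 = -26 + B)
√(S(-34, I) + a(v(1))) = √(4*145 + (-26 + 1)) = √(580 - 25) = √555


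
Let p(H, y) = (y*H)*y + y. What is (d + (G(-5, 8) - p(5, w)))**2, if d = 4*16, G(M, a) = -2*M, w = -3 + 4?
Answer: 4624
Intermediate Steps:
w = 1
p(H, y) = y + H*y**2 (p(H, y) = (H*y)*y + y = H*y**2 + y = y + H*y**2)
d = 64
(d + (G(-5, 8) - p(5, w)))**2 = (64 + (-2*(-5) - (1 + 5*1)))**2 = (64 + (10 - (1 + 5)))**2 = (64 + (10 - 6))**2 = (64 + 4)**2 = 68**2 = 4624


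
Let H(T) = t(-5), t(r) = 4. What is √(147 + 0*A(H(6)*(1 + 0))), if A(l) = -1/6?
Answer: 7*√3 ≈ 12.124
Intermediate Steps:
H(T) = 4
A(l) = -⅙ (A(l) = -1*⅙ = -⅙)
√(147 + 0*A(H(6)*(1 + 0))) = √(147 + 0*(-⅙)) = √(147 + 0) = √147 = 7*√3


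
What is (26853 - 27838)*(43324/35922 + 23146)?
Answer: -409510763480/17961 ≈ -2.2800e+7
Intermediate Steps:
(26853 - 27838)*(43324/35922 + 23146) = -985*(43324*(1/35922) + 23146) = -985*(21662/17961 + 23146) = -985*415746968/17961 = -409510763480/17961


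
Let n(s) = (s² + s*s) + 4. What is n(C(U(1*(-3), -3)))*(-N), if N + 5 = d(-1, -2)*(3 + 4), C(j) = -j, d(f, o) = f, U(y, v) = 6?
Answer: 912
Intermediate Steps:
n(s) = 4 + 2*s² (n(s) = (s² + s²) + 4 = 2*s² + 4 = 4 + 2*s²)
N = -12 (N = -5 - (3 + 4) = -5 - 1*7 = -5 - 7 = -12)
n(C(U(1*(-3), -3)))*(-N) = (4 + 2*(-1*6)²)*(-1*(-12)) = (4 + 2*(-6)²)*12 = (4 + 2*36)*12 = (4 + 72)*12 = 76*12 = 912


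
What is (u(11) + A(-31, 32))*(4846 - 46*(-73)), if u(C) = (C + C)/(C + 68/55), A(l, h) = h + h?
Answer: 363289528/673 ≈ 5.3981e+5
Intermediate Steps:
A(l, h) = 2*h
u(C) = 2*C/(68/55 + C) (u(C) = (2*C)/(C + 68*(1/55)) = (2*C)/(C + 68/55) = (2*C)/(68/55 + C) = 2*C/(68/55 + C))
(u(11) + A(-31, 32))*(4846 - 46*(-73)) = (110*11/(68 + 55*11) + 2*32)*(4846 - 46*(-73)) = (110*11/(68 + 605) + 64)*(4846 + 3358) = (110*11/673 + 64)*8204 = (110*11*(1/673) + 64)*8204 = (1210/673 + 64)*8204 = (44282/673)*8204 = 363289528/673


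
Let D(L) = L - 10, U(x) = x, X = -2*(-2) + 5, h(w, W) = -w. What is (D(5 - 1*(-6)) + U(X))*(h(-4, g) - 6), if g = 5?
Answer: -20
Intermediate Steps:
X = 9 (X = 4 + 5 = 9)
D(L) = -10 + L
(D(5 - 1*(-6)) + U(X))*(h(-4, g) - 6) = ((-10 + (5 - 1*(-6))) + 9)*(-1*(-4) - 6) = ((-10 + (5 + 6)) + 9)*(4 - 6) = ((-10 + 11) + 9)*(-2) = (1 + 9)*(-2) = 10*(-2) = -20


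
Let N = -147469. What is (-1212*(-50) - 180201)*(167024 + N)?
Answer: -2338797555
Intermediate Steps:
(-1212*(-50) - 180201)*(167024 + N) = (-1212*(-50) - 180201)*(167024 - 147469) = (60600 - 180201)*19555 = -119601*19555 = -2338797555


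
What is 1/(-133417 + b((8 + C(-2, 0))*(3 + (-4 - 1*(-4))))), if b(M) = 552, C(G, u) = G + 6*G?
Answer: -1/132865 ≈ -7.5264e-6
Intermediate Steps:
C(G, u) = 7*G
1/(-133417 + b((8 + C(-2, 0))*(3 + (-4 - 1*(-4))))) = 1/(-133417 + 552) = 1/(-132865) = -1/132865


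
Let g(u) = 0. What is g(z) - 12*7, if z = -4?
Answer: -84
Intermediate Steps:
g(z) - 12*7 = 0 - 12*7 = 0 - 84 = -84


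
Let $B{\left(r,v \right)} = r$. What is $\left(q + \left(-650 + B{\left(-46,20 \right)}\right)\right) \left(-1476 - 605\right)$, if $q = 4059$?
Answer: $-6998403$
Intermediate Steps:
$\left(q + \left(-650 + B{\left(-46,20 \right)}\right)\right) \left(-1476 - 605\right) = \left(4059 - 696\right) \left(-1476 - 605\right) = \left(4059 - 696\right) \left(-2081\right) = 3363 \left(-2081\right) = -6998403$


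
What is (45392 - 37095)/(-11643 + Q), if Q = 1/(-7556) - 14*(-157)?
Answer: -62692132/71366421 ≈ -0.87845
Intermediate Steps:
Q = 16608087/7556 (Q = -1/7556 - 1*(-2198) = -1/7556 + 2198 = 16608087/7556 ≈ 2198.0)
(45392 - 37095)/(-11643 + Q) = (45392 - 37095)/(-11643 + 16608087/7556) = 8297/(-71366421/7556) = 8297*(-7556/71366421) = -62692132/71366421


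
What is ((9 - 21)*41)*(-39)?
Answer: 19188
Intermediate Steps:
((9 - 21)*41)*(-39) = -12*41*(-39) = -492*(-39) = 19188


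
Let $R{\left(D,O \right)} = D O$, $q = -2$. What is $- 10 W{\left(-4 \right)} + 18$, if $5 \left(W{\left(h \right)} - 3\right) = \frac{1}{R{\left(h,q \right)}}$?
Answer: $- \frac{49}{4} \approx -12.25$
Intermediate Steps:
$W{\left(h \right)} = 3 - \frac{1}{10 h}$ ($W{\left(h \right)} = 3 + \frac{1}{5 h \left(-2\right)} = 3 + \frac{1}{5 \left(- 2 h\right)} = 3 + \frac{\left(- \frac{1}{2}\right) \frac{1}{h}}{5} = 3 - \frac{1}{10 h}$)
$- 10 W{\left(-4 \right)} + 18 = - 10 \left(3 - \frac{1}{10 \left(-4\right)}\right) + 18 = - 10 \left(3 - - \frac{1}{40}\right) + 18 = - 10 \left(3 + \frac{1}{40}\right) + 18 = \left(-10\right) \frac{121}{40} + 18 = - \frac{121}{4} + 18 = - \frac{49}{4}$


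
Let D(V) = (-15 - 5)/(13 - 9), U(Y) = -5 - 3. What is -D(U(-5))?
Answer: 5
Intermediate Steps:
U(Y) = -8
D(V) = -5 (D(V) = -20/4 = -20*¼ = -5)
-D(U(-5)) = -1*(-5) = 5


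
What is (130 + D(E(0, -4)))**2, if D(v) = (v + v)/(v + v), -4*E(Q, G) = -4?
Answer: 17161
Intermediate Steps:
E(Q, G) = 1 (E(Q, G) = -1/4*(-4) = 1)
D(v) = 1 (D(v) = (2*v)/((2*v)) = (2*v)*(1/(2*v)) = 1)
(130 + D(E(0, -4)))**2 = (130 + 1)**2 = 131**2 = 17161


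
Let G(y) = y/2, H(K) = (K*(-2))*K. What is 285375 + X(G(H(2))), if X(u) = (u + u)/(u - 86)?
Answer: 12841879/45 ≈ 2.8538e+5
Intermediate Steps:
H(K) = -2*K² (H(K) = (-2*K)*K = -2*K²)
G(y) = y/2 (G(y) = y*(½) = y/2)
X(u) = 2*u/(-86 + u) (X(u) = (2*u)/(-86 + u) = 2*u/(-86 + u))
285375 + X(G(H(2))) = 285375 + 2*((-2*2²)/2)/(-86 + (-2*2²)/2) = 285375 + 2*((-2*4)/2)/(-86 + (-2*4)/2) = 285375 + 2*((½)*(-8))/(-86 + (½)*(-8)) = 285375 + 2*(-4)/(-86 - 4) = 285375 + 2*(-4)/(-90) = 285375 + 2*(-4)*(-1/90) = 285375 + 4/45 = 12841879/45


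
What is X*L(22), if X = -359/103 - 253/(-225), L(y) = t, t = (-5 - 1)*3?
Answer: 109432/2575 ≈ 42.498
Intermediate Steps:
t = -18 (t = -6*3 = -18)
L(y) = -18
X = -54716/23175 (X = -359*1/103 - 253*(-1/225) = -359/103 + 253/225 = -54716/23175 ≈ -2.3610)
X*L(22) = -54716/23175*(-18) = 109432/2575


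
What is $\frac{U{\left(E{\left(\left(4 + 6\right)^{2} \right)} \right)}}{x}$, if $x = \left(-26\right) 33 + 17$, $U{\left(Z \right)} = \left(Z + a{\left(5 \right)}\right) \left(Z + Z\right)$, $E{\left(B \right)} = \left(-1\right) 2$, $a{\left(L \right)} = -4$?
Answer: $- \frac{24}{841} \approx -0.028537$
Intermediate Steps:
$E{\left(B \right)} = -2$
$U{\left(Z \right)} = 2 Z \left(-4 + Z\right)$ ($U{\left(Z \right)} = \left(Z - 4\right) \left(Z + Z\right) = \left(-4 + Z\right) 2 Z = 2 Z \left(-4 + Z\right)$)
$x = -841$ ($x = -858 + 17 = -841$)
$\frac{U{\left(E{\left(\left(4 + 6\right)^{2} \right)} \right)}}{x} = \frac{2 \left(-2\right) \left(-4 - 2\right)}{-841} = 2 \left(-2\right) \left(-6\right) \left(- \frac{1}{841}\right) = 24 \left(- \frac{1}{841}\right) = - \frac{24}{841}$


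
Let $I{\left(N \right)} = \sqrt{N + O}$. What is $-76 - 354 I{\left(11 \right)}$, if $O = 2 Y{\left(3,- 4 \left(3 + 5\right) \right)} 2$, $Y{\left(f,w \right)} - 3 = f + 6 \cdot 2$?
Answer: $-76 - 354 \sqrt{83} \approx -3301.1$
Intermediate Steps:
$Y{\left(f,w \right)} = 15 + f$ ($Y{\left(f,w \right)} = 3 + \left(f + 6 \cdot 2\right) = 3 + \left(f + 12\right) = 3 + \left(12 + f\right) = 15 + f$)
$O = 72$ ($O = 2 \left(15 + 3\right) 2 = 2 \cdot 18 \cdot 2 = 36 \cdot 2 = 72$)
$I{\left(N \right)} = \sqrt{72 + N}$ ($I{\left(N \right)} = \sqrt{N + 72} = \sqrt{72 + N}$)
$-76 - 354 I{\left(11 \right)} = -76 - 354 \sqrt{72 + 11} = -76 - 354 \sqrt{83}$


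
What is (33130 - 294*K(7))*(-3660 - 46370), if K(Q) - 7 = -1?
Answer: -1569240980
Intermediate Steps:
K(Q) = 6 (K(Q) = 7 - 1 = 6)
(33130 - 294*K(7))*(-3660 - 46370) = (33130 - 294*6)*(-3660 - 46370) = (33130 - 1764)*(-50030) = 31366*(-50030) = -1569240980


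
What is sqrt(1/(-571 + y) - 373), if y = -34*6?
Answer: 2*I*sqrt(2240339)/155 ≈ 19.313*I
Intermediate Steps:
y = -204
sqrt(1/(-571 + y) - 373) = sqrt(1/(-571 - 204) - 373) = sqrt(1/(-775) - 373) = sqrt(-1/775 - 373) = sqrt(-289076/775) = 2*I*sqrt(2240339)/155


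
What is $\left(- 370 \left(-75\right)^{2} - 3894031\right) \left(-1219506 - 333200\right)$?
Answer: $9277854660386$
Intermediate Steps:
$\left(- 370 \left(-75\right)^{2} - 3894031\right) \left(-1219506 - 333200\right) = \left(\left(-370\right) 5625 - 3894031\right) \left(-1219506 - 333200\right) = \left(-2081250 - 3894031\right) \left(-1552706\right) = \left(-5975281\right) \left(-1552706\right) = 9277854660386$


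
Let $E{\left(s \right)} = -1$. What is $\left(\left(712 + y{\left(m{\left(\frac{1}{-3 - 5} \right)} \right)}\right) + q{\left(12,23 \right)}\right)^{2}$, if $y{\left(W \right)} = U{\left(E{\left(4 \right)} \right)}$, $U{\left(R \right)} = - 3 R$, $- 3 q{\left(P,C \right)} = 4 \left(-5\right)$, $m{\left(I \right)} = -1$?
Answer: $\frac{4687225}{9} \approx 5.208 \cdot 10^{5}$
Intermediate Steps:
$q{\left(P,C \right)} = \frac{20}{3}$ ($q{\left(P,C \right)} = - \frac{4 \left(-5\right)}{3} = \left(- \frac{1}{3}\right) \left(-20\right) = \frac{20}{3}$)
$y{\left(W \right)} = 3$ ($y{\left(W \right)} = \left(-3\right) \left(-1\right) = 3$)
$\left(\left(712 + y{\left(m{\left(\frac{1}{-3 - 5} \right)} \right)}\right) + q{\left(12,23 \right)}\right)^{2} = \left(\left(712 + 3\right) + \frac{20}{3}\right)^{2} = \left(715 + \frac{20}{3}\right)^{2} = \left(\frac{2165}{3}\right)^{2} = \frac{4687225}{9}$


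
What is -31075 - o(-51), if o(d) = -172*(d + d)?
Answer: -48619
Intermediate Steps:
o(d) = -344*d
-31075 - o(-51) = -31075 - (-344)*(-51) = -31075 - 1*17544 = -31075 - 17544 = -48619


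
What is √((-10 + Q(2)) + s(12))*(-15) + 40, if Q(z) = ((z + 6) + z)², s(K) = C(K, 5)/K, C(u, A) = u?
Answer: 40 - 15*√91 ≈ -103.09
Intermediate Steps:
s(K) = 1 (s(K) = K/K = 1)
Q(z) = (6 + 2*z)² (Q(z) = ((6 + z) + z)² = (6 + 2*z)²)
√((-10 + Q(2)) + s(12))*(-15) + 40 = √((-10 + 4*(3 + 2)²) + 1)*(-15) + 40 = √((-10 + 4*5²) + 1)*(-15) + 40 = √((-10 + 4*25) + 1)*(-15) + 40 = √((-10 + 100) + 1)*(-15) + 40 = √(90 + 1)*(-15) + 40 = √91*(-15) + 40 = -15*√91 + 40 = 40 - 15*√91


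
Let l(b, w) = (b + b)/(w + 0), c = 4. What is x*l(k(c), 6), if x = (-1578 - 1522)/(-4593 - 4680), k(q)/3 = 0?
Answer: 0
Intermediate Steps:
k(q) = 0 (k(q) = 3*0 = 0)
l(b, w) = 2*b/w (l(b, w) = (2*b)/w = 2*b/w)
x = 3100/9273 (x = -3100/(-9273) = -3100*(-1/9273) = 3100/9273 ≈ 0.33430)
x*l(k(c), 6) = 3100*(2*0/6)/9273 = 3100*(2*0*(⅙))/9273 = (3100/9273)*0 = 0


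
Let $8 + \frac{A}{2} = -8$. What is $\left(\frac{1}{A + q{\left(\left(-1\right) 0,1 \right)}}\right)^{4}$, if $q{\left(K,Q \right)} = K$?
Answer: $\frac{1}{1048576} \approx 9.5367 \cdot 10^{-7}$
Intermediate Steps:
$A = -32$ ($A = -16 + 2 \left(-8\right) = -16 - 16 = -32$)
$\left(\frac{1}{A + q{\left(\left(-1\right) 0,1 \right)}}\right)^{4} = \left(\frac{1}{-32 - 0}\right)^{4} = \left(\frac{1}{-32 + 0}\right)^{4} = \left(\frac{1}{-32}\right)^{4} = \left(- \frac{1}{32}\right)^{4} = \frac{1}{1048576}$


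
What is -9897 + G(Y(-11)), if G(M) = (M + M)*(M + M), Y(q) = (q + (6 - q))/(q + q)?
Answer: -1197501/121 ≈ -9896.7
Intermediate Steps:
Y(q) = 3/q (Y(q) = 6/((2*q)) = 6*(1/(2*q)) = 3/q)
G(M) = 4*M**2 (G(M) = (2*M)*(2*M) = 4*M**2)
-9897 + G(Y(-11)) = -9897 + 4*(3/(-11))**2 = -9897 + 4*(3*(-1/11))**2 = -9897 + 4*(-3/11)**2 = -9897 + 4*(9/121) = -9897 + 36/121 = -1197501/121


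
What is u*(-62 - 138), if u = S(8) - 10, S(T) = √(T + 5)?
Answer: 2000 - 200*√13 ≈ 1278.9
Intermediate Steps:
S(T) = √(5 + T)
u = -10 + √13 (u = √(5 + 8) - 10 = √13 - 10 = -10 + √13 ≈ -6.3944)
u*(-62 - 138) = (-10 + √13)*(-62 - 138) = (-10 + √13)*(-200) = 2000 - 200*√13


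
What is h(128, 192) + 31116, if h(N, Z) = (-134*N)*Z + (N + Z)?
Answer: -3261748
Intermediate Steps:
h(N, Z) = N + Z - 134*N*Z (h(N, Z) = -134*N*Z + (N + Z) = N + Z - 134*N*Z)
h(128, 192) + 31116 = (128 + 192 - 134*128*192) + 31116 = (128 + 192 - 3293184) + 31116 = -3292864 + 31116 = -3261748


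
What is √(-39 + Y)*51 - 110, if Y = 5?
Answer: -110 + 51*I*√34 ≈ -110.0 + 297.38*I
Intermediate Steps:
√(-39 + Y)*51 - 110 = √(-39 + 5)*51 - 110 = √(-34)*51 - 110 = (I*√34)*51 - 110 = 51*I*√34 - 110 = -110 + 51*I*√34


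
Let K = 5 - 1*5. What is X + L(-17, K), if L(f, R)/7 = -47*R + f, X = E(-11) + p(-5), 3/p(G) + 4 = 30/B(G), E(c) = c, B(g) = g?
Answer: -1303/10 ≈ -130.30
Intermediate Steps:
K = 0 (K = 5 - 5 = 0)
p(G) = 3/(-4 + 30/G)
X = -113/10 (X = -11 - 3*(-5)/(-30 + 4*(-5)) = -11 - 3*(-5)/(-30 - 20) = -11 - 3*(-5)/(-50) = -11 - 3*(-5)*(-1/50) = -11 - 3/10 = -113/10 ≈ -11.300)
L(f, R) = -329*R + 7*f (L(f, R) = 7*(-47*R + f) = 7*(f - 47*R) = -329*R + 7*f)
X + L(-17, K) = -113/10 + (-329*0 + 7*(-17)) = -113/10 + (0 - 119) = -113/10 - 119 = -1303/10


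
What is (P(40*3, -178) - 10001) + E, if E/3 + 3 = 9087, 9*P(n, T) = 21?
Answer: 51760/3 ≈ 17253.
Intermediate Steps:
P(n, T) = 7/3 (P(n, T) = (⅑)*21 = 7/3)
E = 27252 (E = -9 + 3*9087 = -9 + 27261 = 27252)
(P(40*3, -178) - 10001) + E = (7/3 - 10001) + 27252 = -29996/3 + 27252 = 51760/3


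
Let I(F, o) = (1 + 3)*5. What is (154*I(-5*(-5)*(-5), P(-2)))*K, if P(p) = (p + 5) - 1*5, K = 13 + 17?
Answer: 92400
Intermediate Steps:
K = 30
P(p) = p (P(p) = (5 + p) - 5 = p)
I(F, o) = 20 (I(F, o) = 4*5 = 20)
(154*I(-5*(-5)*(-5), P(-2)))*K = (154*20)*30 = 3080*30 = 92400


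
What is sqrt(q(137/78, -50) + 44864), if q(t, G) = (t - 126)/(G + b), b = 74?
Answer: sqrt(1091684321)/156 ≈ 211.80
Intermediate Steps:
q(t, G) = (-126 + t)/(74 + G) (q(t, G) = (t - 126)/(G + 74) = (-126 + t)/(74 + G))
sqrt(q(137/78, -50) + 44864) = sqrt((-126 + 137/78)/(74 - 50) + 44864) = sqrt((-126 + 137*(1/78))/24 + 44864) = sqrt((-126 + 137/78)/24 + 44864) = sqrt((1/24)*(-9691/78) + 44864) = sqrt(-9691/1872 + 44864) = sqrt(83975717/1872) = sqrt(1091684321)/156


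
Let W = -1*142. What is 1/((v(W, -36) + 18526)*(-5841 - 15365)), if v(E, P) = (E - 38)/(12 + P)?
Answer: -1/393021401 ≈ -2.5444e-9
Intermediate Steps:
W = -142
v(E, P) = (-38 + E)/(12 + P)
1/((v(W, -36) + 18526)*(-5841 - 15365)) = 1/(((-38 - 142)/(12 - 36) + 18526)*(-5841 - 15365)) = 1/((-180/(-24) + 18526)*(-21206)) = 1/((-1/24*(-180) + 18526)*(-21206)) = 1/((15/2 + 18526)*(-21206)) = 1/((37067/2)*(-21206)) = 1/(-393021401) = -1/393021401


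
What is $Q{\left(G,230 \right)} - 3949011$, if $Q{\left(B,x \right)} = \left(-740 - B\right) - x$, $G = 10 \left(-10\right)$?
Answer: $-3949881$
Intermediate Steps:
$G = -100$
$Q{\left(B,x \right)} = -740 - B - x$
$Q{\left(G,230 \right)} - 3949011 = \left(-740 - -100 - 230\right) - 3949011 = \left(-740 + 100 - 230\right) - 3949011 = -870 - 3949011 = -3949881$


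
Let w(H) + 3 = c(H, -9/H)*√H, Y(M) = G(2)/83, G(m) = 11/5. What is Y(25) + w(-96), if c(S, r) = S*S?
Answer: -1234/415 + 36864*I*√6 ≈ -2.9735 + 90298.0*I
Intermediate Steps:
G(m) = 11/5 (G(m) = 11*(⅕) = 11/5)
Y(M) = 11/415 (Y(M) = (11/5)/83 = (11/5)*(1/83) = 11/415)
c(S, r) = S²
w(H) = -3 + H^(5/2) (w(H) = -3 + H²*√H = -3 + H^(5/2))
Y(25) + w(-96) = 11/415 + (-3 + (-96)^(5/2)) = 11/415 + (-3 + 36864*I*√6) = -1234/415 + 36864*I*√6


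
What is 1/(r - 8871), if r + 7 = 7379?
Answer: -1/1499 ≈ -0.00066711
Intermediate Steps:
r = 7372 (r = -7 + 7379 = 7372)
1/(r - 8871) = 1/(7372 - 8871) = 1/(-1499) = -1/1499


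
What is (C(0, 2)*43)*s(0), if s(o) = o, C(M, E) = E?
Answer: 0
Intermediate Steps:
(C(0, 2)*43)*s(0) = (2*43)*0 = 86*0 = 0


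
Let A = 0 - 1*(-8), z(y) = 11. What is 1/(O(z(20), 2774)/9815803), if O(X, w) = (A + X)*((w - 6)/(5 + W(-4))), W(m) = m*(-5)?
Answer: 245395075/52592 ≈ 4666.0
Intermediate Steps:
W(m) = -5*m
A = 8 (A = 0 + 8 = 8)
O(X, w) = (8 + X)*(-6/25 + w/25) (O(X, w) = (8 + X)*((w - 6)/(5 - 5*(-4))) = (8 + X)*((-6 + w)/(5 + 20)) = (8 + X)*((-6 + w)/25) = (8 + X)*((-6 + w)*(1/25)) = (8 + X)*(-6/25 + w/25))
1/(O(z(20), 2774)/9815803) = 1/((-48/25 - 6/25*11 + (8/25)*2774 + (1/25)*11*2774)/9815803) = 1/((-48/25 - 66/25 + 22192/25 + 30514/25)*(1/9815803)) = 1/((52592/25)*(1/9815803)) = 1/(52592/245395075) = 245395075/52592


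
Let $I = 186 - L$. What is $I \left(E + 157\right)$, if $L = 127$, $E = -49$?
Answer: $6372$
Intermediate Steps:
$I = 59$ ($I = 186 - 127 = 59$)
$I \left(E + 157\right) = 59 \left(-49 + 157\right) = 59 \cdot 108 = 6372$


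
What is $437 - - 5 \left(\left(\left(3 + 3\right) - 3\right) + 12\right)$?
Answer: $512$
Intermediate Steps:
$437 - - 5 \left(\left(\left(3 + 3\right) - 3\right) + 12\right) = 437 - - 5 \left(\left(6 - 3\right) + 12\right) = 437 - - 5 \left(3 + 12\right) = 437 - \left(-5\right) 15 = 437 - -75 = 437 + 75 = 512$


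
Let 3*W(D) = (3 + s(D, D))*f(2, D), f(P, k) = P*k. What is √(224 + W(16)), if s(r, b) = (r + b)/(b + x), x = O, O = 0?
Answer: 8*√39/3 ≈ 16.653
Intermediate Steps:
x = 0
s(r, b) = (b + r)/b (s(r, b) = (r + b)/(b + 0) = (b + r)/b)
W(D) = 10*D/3 (W(D) = ((3 + (D + D)/D)*(2*D))/3 = ((3 + (2*D)/D)*(2*D))/3 = ((3 + 2)*(2*D))/3 = (5*(2*D))/3 = (10*D)/3 = 10*D/3)
√(224 + W(16)) = √(224 + (10/3)*16) = √(224 + 160/3) = √(832/3) = 8*√39/3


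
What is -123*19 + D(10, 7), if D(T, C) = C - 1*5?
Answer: -2335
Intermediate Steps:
D(T, C) = -5 + C (D(T, C) = C - 5 = -5 + C)
-123*19 + D(10, 7) = -123*19 + (-5 + 7) = -2337 + 2 = -2335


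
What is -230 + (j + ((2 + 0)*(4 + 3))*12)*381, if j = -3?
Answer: 62635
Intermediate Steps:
-230 + (j + ((2 + 0)*(4 + 3))*12)*381 = -230 + (-3 + ((2 + 0)*(4 + 3))*12)*381 = -230 + (-3 + (2*7)*12)*381 = -230 + (-3 + 14*12)*381 = -230 + (-3 + 168)*381 = -230 + 165*381 = -230 + 62865 = 62635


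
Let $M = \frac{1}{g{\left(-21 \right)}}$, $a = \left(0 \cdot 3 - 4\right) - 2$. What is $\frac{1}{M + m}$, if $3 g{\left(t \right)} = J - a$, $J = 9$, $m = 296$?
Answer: $\frac{5}{1481} \approx 0.0033761$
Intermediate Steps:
$a = -6$ ($a = \left(0 - 4\right) - 2 = -4 - 2 = -6$)
$g{\left(t \right)} = 5$ ($g{\left(t \right)} = \frac{9 - -6}{3} = \frac{9 + 6}{3} = \frac{1}{3} \cdot 15 = 5$)
$M = \frac{1}{5} \approx 0.2$
$\frac{1}{M + m} = \frac{1}{\frac{1}{5} + 296} = \frac{1}{\frac{1481}{5}} = \frac{5}{1481}$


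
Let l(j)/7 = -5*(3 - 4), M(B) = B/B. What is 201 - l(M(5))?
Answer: 166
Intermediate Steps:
M(B) = 1
l(j) = 35 (l(j) = 7*(-5*(3 - 4)) = 7*(-5*(-1)) = 7*5 = 35)
201 - l(M(5)) = 201 - 1*35 = 201 - 35 = 166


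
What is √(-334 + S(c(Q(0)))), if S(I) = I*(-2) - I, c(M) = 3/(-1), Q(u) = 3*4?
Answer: 5*I*√13 ≈ 18.028*I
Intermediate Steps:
Q(u) = 12
c(M) = -3 (c(M) = 3*(-1) = -3)
S(I) = -3*I (S(I) = -2*I - I = -3*I)
√(-334 + S(c(Q(0)))) = √(-334 - 3*(-3)) = √(-334 + 9) = √(-325) = 5*I*√13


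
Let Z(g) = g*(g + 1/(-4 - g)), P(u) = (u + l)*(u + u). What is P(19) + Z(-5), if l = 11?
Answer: 1160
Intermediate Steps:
P(u) = 2*u*(11 + u) (P(u) = (u + 11)*(u + u) = (11 + u)*(2*u) = 2*u*(11 + u))
P(19) + Z(-5) = 2*19*(11 + 19) - 5*(-1 + (-5)² + 4*(-5))/(4 - 5) = 2*19*30 - 5*(-1 + 25 - 20)/(-1) = 1140 - 5*(-1)*4 = 1140 + 20 = 1160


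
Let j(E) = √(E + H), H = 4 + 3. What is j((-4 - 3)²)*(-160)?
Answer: -320*√14 ≈ -1197.3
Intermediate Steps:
H = 7
j(E) = √(7 + E) (j(E) = √(E + 7) = √(7 + E))
j((-4 - 3)²)*(-160) = √(7 + (-4 - 3)²)*(-160) = √(7 + (-7)²)*(-160) = √(7 + 49)*(-160) = √56*(-160) = (2*√14)*(-160) = -320*√14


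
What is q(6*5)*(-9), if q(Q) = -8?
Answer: 72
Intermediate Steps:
q(6*5)*(-9) = -8*(-9) = 72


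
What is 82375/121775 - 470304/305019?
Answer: -142868131/165083061 ≈ -0.86543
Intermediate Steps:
82375/121775 - 470304/305019 = 82375*(1/121775) - 470304*1/305019 = 3295/4871 - 52256/33891 = -142868131/165083061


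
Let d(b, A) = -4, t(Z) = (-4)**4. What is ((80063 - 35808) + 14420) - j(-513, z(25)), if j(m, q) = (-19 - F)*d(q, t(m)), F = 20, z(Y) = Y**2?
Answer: 58519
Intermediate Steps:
t(Z) = 256
j(m, q) = 156 (j(m, q) = (-19 - 1*20)*(-4) = (-19 - 20)*(-4) = -39*(-4) = 156)
((80063 - 35808) + 14420) - j(-513, z(25)) = ((80063 - 35808) + 14420) - 1*156 = (44255 + 14420) - 156 = 58675 - 156 = 58519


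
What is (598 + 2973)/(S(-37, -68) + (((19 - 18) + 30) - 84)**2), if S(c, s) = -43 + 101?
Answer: 3571/2867 ≈ 1.2456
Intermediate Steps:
S(c, s) = 58
(598 + 2973)/(S(-37, -68) + (((19 - 18) + 30) - 84)**2) = (598 + 2973)/(58 + (((19 - 18) + 30) - 84)**2) = 3571/(58 + ((1 + 30) - 84)**2) = 3571/(58 + (31 - 84)**2) = 3571/(58 + (-53)**2) = 3571/(58 + 2809) = 3571/2867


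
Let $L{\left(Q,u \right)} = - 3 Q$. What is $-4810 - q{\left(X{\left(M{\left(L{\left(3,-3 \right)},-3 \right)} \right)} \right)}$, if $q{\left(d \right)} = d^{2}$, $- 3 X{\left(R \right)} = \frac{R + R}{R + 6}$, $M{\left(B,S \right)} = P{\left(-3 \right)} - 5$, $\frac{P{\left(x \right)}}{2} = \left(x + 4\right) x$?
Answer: $- \frac{1082734}{225} \approx -4812.1$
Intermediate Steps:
$P{\left(x \right)} = 2 x \left(4 + x\right)$ ($P{\left(x \right)} = 2 \left(x + 4\right) x = 2 \left(4 + x\right) x = 2 x \left(4 + x\right)$)
$M{\left(B,S \right)} = -11$ ($M{\left(B,S \right)} = 2 \left(-3\right) \left(4 - 3\right) - 5 = 2 \left(-3\right) 1 - 5 = -6 - 5 = -11$)
$X{\left(R \right)} = - \frac{2 R}{3 \left(6 + R\right)}$ ($X{\left(R \right)} = - \frac{\left(R + R\right) \frac{1}{R + 6}}{3} = - \frac{2 R \frac{1}{6 + R}}{3} = - \frac{2 R}{3 \left(6 + R\right)}$)
$-4810 - q{\left(X{\left(M{\left(L{\left(3,-3 \right)},-3 \right)} \right)} \right)} = -4810 - \left(\left(-2\right) \left(-11\right) \frac{1}{18 + 3 \left(-11\right)}\right)^{2} = -4810 - \left(\left(-2\right) \left(-11\right) \frac{1}{18 - 33}\right)^{2} = -4810 - \left(\left(-2\right) \left(-11\right) \frac{1}{-15}\right)^{2} = -4810 - \left(\left(-2\right) \left(-11\right) \left(- \frac{1}{15}\right)\right)^{2} = -4810 - \left(- \frac{22}{15}\right)^{2} = -4810 - \frac{484}{225} = - \frac{1082734}{225}$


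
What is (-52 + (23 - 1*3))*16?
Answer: -512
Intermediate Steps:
(-52 + (23 - 1*3))*16 = (-52 + (23 - 3))*16 = (-52 + 20)*16 = -32*16 = -512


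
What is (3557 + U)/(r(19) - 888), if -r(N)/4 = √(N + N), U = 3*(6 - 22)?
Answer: -389499/98492 + 3509*√38/196984 ≈ -3.8448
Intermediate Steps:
U = -48 (U = 3*(-16) = -48)
r(N) = -4*√2*√N (r(N) = -4*√(N + N) = -4*√2*√N)
(3557 + U)/(r(19) - 888) = (3557 - 48)/(-4*√2*√19 - 888) = 3509/(-4*√38 - 888) = 3509/(-888 - 4*√38)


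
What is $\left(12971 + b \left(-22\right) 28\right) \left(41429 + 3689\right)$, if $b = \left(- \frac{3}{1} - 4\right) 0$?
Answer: $585225578$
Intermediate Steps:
$b = 0$ ($b = \left(\left(-3\right) 1 - 4\right) 0 = \left(-3 - 4\right) 0 = \left(-7\right) 0 = 0$)
$\left(12971 + b \left(-22\right) 28\right) \left(41429 + 3689\right) = \left(12971 + 0 \left(-22\right) 28\right) \left(41429 + 3689\right) = \left(12971 + 0 \cdot 28\right) 45118 = \left(12971 + 0\right) 45118 = 12971 \cdot 45118 = 585225578$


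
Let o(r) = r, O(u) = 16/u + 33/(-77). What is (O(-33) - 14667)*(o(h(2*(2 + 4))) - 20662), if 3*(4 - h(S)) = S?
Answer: 70008806656/231 ≈ 3.0307e+8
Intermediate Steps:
h(S) = 4 - S/3
O(u) = -3/7 + 16/u (O(u) = 16/u + 33*(-1/77) = 16/u - 3/7 = -3/7 + 16/u)
(O(-33) - 14667)*(o(h(2*(2 + 4))) - 20662) = ((-3/7 + 16/(-33)) - 14667)*((4 - 2*(2 + 4)/3) - 20662) = ((-3/7 + 16*(-1/33)) - 14667)*((4 - 2*6/3) - 20662) = ((-3/7 - 16/33) - 14667)*((4 - ⅓*12) - 20662) = (-211/231 - 14667)*((4 - 4) - 20662) = -3388288*(0 - 20662)/231 = -3388288/231*(-20662) = 70008806656/231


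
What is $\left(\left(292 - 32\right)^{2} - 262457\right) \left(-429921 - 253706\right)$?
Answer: $133209506339$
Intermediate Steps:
$\left(\left(292 - 32\right)^{2} - 262457\right) \left(-429921 - 253706\right) = \left(260^{2} - 262457\right) \left(-683627\right) = \left(67600 - 262457\right) \left(-683627\right) = \left(-194857\right) \left(-683627\right) = 133209506339$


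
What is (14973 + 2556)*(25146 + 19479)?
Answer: 782231625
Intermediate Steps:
(14973 + 2556)*(25146 + 19479) = 17529*44625 = 782231625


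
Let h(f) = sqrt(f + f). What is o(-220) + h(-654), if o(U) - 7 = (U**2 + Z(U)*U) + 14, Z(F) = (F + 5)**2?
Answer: -10121079 + 2*I*sqrt(327) ≈ -1.0121e+7 + 36.166*I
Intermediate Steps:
h(f) = sqrt(2)*sqrt(f) (h(f) = sqrt(2*f) = sqrt(2)*sqrt(f))
Z(F) = (5 + F)**2
o(U) = 21 + U**2 + U*(5 + U)**2 (o(U) = 7 + ((U**2 + (5 + U)**2*U) + 14) = 7 + ((U**2 + U*(5 + U)**2) + 14) = 7 + (14 + U**2 + U*(5 + U)**2) = 21 + U**2 + U*(5 + U)**2)
o(-220) + h(-654) = (21 + (-220)**2 - 220*(5 - 220)**2) + sqrt(2)*sqrt(-654) = (21 + 48400 - 220*(-215)**2) + sqrt(2)*(I*sqrt(654)) = (21 + 48400 - 220*46225) + 2*I*sqrt(327) = (21 + 48400 - 10169500) + 2*I*sqrt(327) = -10121079 + 2*I*sqrt(327)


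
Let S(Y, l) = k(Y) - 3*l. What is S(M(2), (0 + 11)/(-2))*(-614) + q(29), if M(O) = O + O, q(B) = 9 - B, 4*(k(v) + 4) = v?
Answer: -8309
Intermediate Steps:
k(v) = -4 + v/4
M(O) = 2*O
S(Y, l) = -4 - 3*l + Y/4 (S(Y, l) = (-4 + Y/4) - 3*l = -4 - 3*l + Y/4)
S(M(2), (0 + 11)/(-2))*(-614) + q(29) = (-4 - 3*(0 + 11)/(-2) + (2*2)/4)*(-614) + (9 - 1*29) = (-4 - 33*(-1)/2 + (¼)*4)*(-614) + (9 - 29) = (-4 - 3*(-11/2) + 1)*(-614) - 20 = (-4 + 33/2 + 1)*(-614) - 20 = (27/2)*(-614) - 20 = -8289 - 20 = -8309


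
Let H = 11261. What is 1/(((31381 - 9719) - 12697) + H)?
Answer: 1/20226 ≈ 4.9441e-5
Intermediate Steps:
1/(((31381 - 9719) - 12697) + H) = 1/(((31381 - 9719) - 12697) + 11261) = 1/((21662 - 12697) + 11261) = 1/(8965 + 11261) = 1/20226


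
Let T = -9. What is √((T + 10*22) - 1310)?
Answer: I*√1099 ≈ 33.151*I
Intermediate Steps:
√((T + 10*22) - 1310) = √((-9 + 10*22) - 1310) = √((-9 + 220) - 1310) = √(211 - 1310) = √(-1099) = I*√1099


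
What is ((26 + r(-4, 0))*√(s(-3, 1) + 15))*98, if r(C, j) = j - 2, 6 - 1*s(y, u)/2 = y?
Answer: 2352*√33 ≈ 13511.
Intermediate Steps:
s(y, u) = 12 - 2*y
r(C, j) = -2 + j
((26 + r(-4, 0))*√(s(-3, 1) + 15))*98 = ((26 + (-2 + 0))*√((12 - 2*(-3)) + 15))*98 = ((26 - 2)*√((12 + 6) + 15))*98 = (24*√(18 + 15))*98 = (24*√33)*98 = 2352*√33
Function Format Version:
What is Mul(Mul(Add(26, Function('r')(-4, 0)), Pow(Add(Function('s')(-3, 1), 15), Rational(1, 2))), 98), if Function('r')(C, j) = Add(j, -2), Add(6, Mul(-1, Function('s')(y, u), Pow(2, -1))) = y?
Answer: Mul(2352, Pow(33, Rational(1, 2))) ≈ 13511.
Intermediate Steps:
Function('s')(y, u) = Add(12, Mul(-2, y))
Function('r')(C, j) = Add(-2, j)
Mul(Mul(Add(26, Function('r')(-4, 0)), Pow(Add(Function('s')(-3, 1), 15), Rational(1, 2))), 98) = Mul(Mul(Add(26, Add(-2, 0)), Pow(Add(Add(12, Mul(-2, -3)), 15), Rational(1, 2))), 98) = Mul(Mul(Add(26, -2), Pow(Add(Add(12, 6), 15), Rational(1, 2))), 98) = Mul(Mul(24, Pow(Add(18, 15), Rational(1, 2))), 98) = Mul(Mul(24, Pow(33, Rational(1, 2))), 98) = Mul(2352, Pow(33, Rational(1, 2)))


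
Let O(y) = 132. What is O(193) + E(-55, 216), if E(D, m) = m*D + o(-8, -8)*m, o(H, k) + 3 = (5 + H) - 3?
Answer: -13692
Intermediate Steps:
o(H, k) = -1 + H (o(H, k) = -3 + ((5 + H) - 3) = -3 + (2 + H) = -1 + H)
E(D, m) = -9*m + D*m (E(D, m) = m*D + (-1 - 8)*m = D*m - 9*m = -9*m + D*m)
O(193) + E(-55, 216) = 132 + 216*(-9 - 55) = 132 + 216*(-64) = 132 - 13824 = -13692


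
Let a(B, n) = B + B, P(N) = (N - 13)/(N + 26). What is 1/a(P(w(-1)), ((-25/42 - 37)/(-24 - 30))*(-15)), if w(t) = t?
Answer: -25/28 ≈ -0.89286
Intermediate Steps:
P(N) = (-13 + N)/(26 + N)
a(B, n) = 2*B
1/a(P(w(-1)), ((-25/42 - 37)/(-24 - 30))*(-15)) = 1/(2*((-13 - 1)/(26 - 1))) = 1/(2*(-14/25)) = 1/(-28/25) = -25/28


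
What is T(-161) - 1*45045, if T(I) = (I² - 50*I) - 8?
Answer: -11082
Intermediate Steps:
T(I) = -8 + I² - 50*I
T(-161) - 1*45045 = (-8 + (-161)² - 50*(-161)) - 1*45045 = (-8 + 25921 + 8050) - 45045 = 33963 - 45045 = -11082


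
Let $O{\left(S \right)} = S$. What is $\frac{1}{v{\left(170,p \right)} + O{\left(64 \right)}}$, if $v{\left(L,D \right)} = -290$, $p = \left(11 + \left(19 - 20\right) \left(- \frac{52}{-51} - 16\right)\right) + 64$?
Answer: $- \frac{1}{226} \approx -0.0044248$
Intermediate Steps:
$p = \frac{4589}{51}$ ($p = \left(11 - \left(\left(-52\right) \left(- \frac{1}{51}\right) - 16\right)\right) + 64 = \left(11 - \left(\frac{52}{51} - 16\right)\right) + 64 = \left(11 - - \frac{764}{51}\right) + 64 = \left(11 + \frac{764}{51}\right) + 64 = \frac{1325}{51} + 64 = \frac{4589}{51} \approx 89.98$)
$\frac{1}{v{\left(170,p \right)} + O{\left(64 \right)}} = \frac{1}{-290 + 64} = \frac{1}{-226} = - \frac{1}{226}$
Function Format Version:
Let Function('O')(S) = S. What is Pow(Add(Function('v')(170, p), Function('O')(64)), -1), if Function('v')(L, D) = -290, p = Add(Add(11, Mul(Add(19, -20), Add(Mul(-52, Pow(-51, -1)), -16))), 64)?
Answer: Rational(-1, 226) ≈ -0.0044248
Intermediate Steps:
p = Rational(4589, 51) (p = Add(Add(11, Mul(-1, Add(Mul(-52, Rational(-1, 51)), -16))), 64) = Add(Add(11, Mul(-1, Add(Rational(52, 51), -16))), 64) = Add(Add(11, Mul(-1, Rational(-764, 51))), 64) = Add(Add(11, Rational(764, 51)), 64) = Add(Rational(1325, 51), 64) = Rational(4589, 51) ≈ 89.980)
Pow(Add(Function('v')(170, p), Function('O')(64)), -1) = Pow(Add(-290, 64), -1) = Pow(-226, -1) = Rational(-1, 226)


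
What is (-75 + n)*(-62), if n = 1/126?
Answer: 292919/63 ≈ 4649.5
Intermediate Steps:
n = 1/126 ≈ 0.0079365
(-75 + n)*(-62) = (-75 + 1/126)*(-62) = -9449/126*(-62) = 292919/63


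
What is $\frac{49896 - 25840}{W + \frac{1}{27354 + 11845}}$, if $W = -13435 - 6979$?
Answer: $- \frac{942971144}{800208385} \approx -1.1784$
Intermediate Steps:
$W = -20414$ ($W = -13435 - 6979 = -20414$)
$\frac{49896 - 25840}{W + \frac{1}{27354 + 11845}} = \frac{49896 - 25840}{-20414 + \frac{1}{27354 + 11845}} = \frac{24056}{-20414 + \frac{1}{39199}} = \frac{24056}{- \frac{800208385}{39199}} = 24056 \left(- \frac{39199}{800208385}\right) = - \frac{942971144}{800208385}$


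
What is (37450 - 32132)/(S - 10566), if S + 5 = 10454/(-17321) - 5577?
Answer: -46056539/139854981 ≈ -0.32932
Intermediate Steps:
S = -96696276/17321 (S = -5 + (10454/(-17321) - 5577) = -5 + (10454*(-1/17321) - 5577) = -5 + (-10454/17321 - 5577) = -5 - 96609671/17321 = -96696276/17321 ≈ -5582.6)
(37450 - 32132)/(S - 10566) = (37450 - 32132)/(-96696276/17321 - 10566) = 5318/(-279709962/17321) = 5318*(-17321/279709962) = -46056539/139854981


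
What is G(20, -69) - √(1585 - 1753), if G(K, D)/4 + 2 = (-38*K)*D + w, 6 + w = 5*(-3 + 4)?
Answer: 209748 - 2*I*√42 ≈ 2.0975e+5 - 12.961*I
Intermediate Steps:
w = -1 (w = -6 + 5*(-3 + 4) = -6 + 5*1 = -6 + 5 = -1)
G(K, D) = -12 - 152*D*K (G(K, D) = -8 + 4*((-38*K)*D - 1) = -8 + 4*(-38*D*K - 1) = -8 + 4*(-1 - 38*D*K) = -8 + (-4 - 152*D*K) = -12 - 152*D*K)
G(20, -69) - √(1585 - 1753) = (-12 - 152*(-69)*20) - √(1585 - 1753) = (-12 + 209760) - √(-168) = 209748 - 2*I*√42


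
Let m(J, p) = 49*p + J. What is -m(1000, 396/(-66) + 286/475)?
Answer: -349364/475 ≈ -735.50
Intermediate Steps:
m(J, p) = J + 49*p
-m(1000, 396/(-66) + 286/475) = -(1000 + 49*(396/(-66) + 286/475)) = -(1000 + 49*(396*(-1/66) + 286*(1/475))) = -(1000 + 49*(-6 + 286/475)) = -(1000 + 49*(-2564/475)) = -(1000 - 125636/475) = -1*349364/475 = -349364/475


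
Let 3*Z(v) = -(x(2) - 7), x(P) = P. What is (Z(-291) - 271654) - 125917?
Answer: -1192708/3 ≈ -3.9757e+5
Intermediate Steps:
Z(v) = 5/3 (Z(v) = (-(2 - 7))/3 = (-1*(-5))/3 = (1/3)*5 = 5/3)
(Z(-291) - 271654) - 125917 = (5/3 - 271654) - 125917 = -814957/3 - 125917 = -1192708/3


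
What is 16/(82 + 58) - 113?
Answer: -3951/35 ≈ -112.89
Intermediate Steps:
16/(82 + 58) - 113 = 16/140 - 113 = 16*(1/140) - 113 = 4/35 - 113 = -3951/35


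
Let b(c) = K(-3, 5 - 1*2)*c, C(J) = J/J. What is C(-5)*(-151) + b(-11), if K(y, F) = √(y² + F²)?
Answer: -151 - 33*√2 ≈ -197.67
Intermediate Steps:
C(J) = 1
K(y, F) = √(F² + y²)
b(c) = 3*c*√2 (b(c) = √((5 - 1*2)² + (-3)²)*c = √((5 - 2)² + 9)*c = √(3² + 9)*c = √(9 + 9)*c = √18*c = (3*√2)*c = 3*c*√2)
C(-5)*(-151) + b(-11) = 1*(-151) + 3*(-11)*√2 = -151 - 33*√2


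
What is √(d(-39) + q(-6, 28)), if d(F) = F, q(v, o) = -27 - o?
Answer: I*√94 ≈ 9.6954*I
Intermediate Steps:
√(d(-39) + q(-6, 28)) = √(-39 + (-27 - 1*28)) = √(-39 + (-27 - 28)) = √(-39 - 55) = √(-94) = I*√94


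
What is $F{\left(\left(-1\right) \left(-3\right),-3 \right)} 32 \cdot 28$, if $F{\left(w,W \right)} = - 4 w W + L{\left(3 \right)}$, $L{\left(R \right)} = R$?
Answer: $34944$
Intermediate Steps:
$F{\left(w,W \right)} = 3 - 4 W w$ ($F{\left(w,W \right)} = - 4 w W + 3 = - 4 W w + 3 = 3 - 4 W w$)
$F{\left(\left(-1\right) \left(-3\right),-3 \right)} 32 \cdot 28 = \left(3 - - 12 \left(\left(-1\right) \left(-3\right)\right)\right) 32 \cdot 28 = \left(3 - \left(-12\right) 3\right) 32 \cdot 28 = \left(3 + 36\right) 32 \cdot 28 = 39 \cdot 32 \cdot 28 = 1248 \cdot 28 = 34944$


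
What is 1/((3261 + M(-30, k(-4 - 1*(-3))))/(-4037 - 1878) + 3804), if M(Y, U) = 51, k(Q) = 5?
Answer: 5915/22497348 ≈ 0.00026292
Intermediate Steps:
1/((3261 + M(-30, k(-4 - 1*(-3))))/(-4037 - 1878) + 3804) = 1/((3261 + 51)/(-4037 - 1878) + 3804) = 1/(3312/(-5915) + 3804) = 1/(3312*(-1/5915) + 3804) = 1/(-3312/5915 + 3804) = 1/(22497348/5915) = 5915/22497348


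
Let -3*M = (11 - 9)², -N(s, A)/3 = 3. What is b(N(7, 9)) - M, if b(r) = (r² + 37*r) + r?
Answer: -779/3 ≈ -259.67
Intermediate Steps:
N(s, A) = -9 (N(s, A) = -3*3 = -9)
b(r) = r² + 38*r
M = -4/3 (M = -(11 - 9)²/3 = -⅓*2² = -⅓*4 = -4/3 ≈ -1.3333)
b(N(7, 9)) - M = -9*(38 - 9) - 1*(-4/3) = -9*29 + 4/3 = -261 + 4/3 = -779/3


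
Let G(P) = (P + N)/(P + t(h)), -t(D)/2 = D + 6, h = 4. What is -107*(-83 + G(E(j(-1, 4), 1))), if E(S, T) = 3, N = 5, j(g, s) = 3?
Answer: 151833/17 ≈ 8931.4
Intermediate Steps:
t(D) = -12 - 2*D (t(D) = -2*(D + 6) = -2*(6 + D) = -12 - 2*D)
G(P) = (5 + P)/(-20 + P) (G(P) = (P + 5)/(P + (-12 - 2*4)) = (5 + P)/(P + (-12 - 8)) = (5 + P)/(P - 20) = (5 + P)/(-20 + P))
-107*(-83 + G(E(j(-1, 4), 1))) = -107*(-83 + (5 + 3)/(-20 + 3)) = -107*(-83 + 8/(-17)) = -107*(-83 - 1/17*8) = -107*(-83 - 8/17) = -107*(-1419/17) = 151833/17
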